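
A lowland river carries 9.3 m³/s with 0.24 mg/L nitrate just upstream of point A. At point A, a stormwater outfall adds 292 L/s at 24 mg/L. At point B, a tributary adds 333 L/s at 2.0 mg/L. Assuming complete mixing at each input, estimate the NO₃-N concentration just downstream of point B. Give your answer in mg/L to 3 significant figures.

0.998 mg/L

292 L/s = 0.292 m³/s.
After input A: C = (9.3·0.24 + 0.292·24) / 9.592 = 0.9633 mg/L.
333 L/s = 0.333 m³/s.
After input B: C = (9.592·0.9633 + 0.333·2) / 9.925 = 0.9981 mg/L.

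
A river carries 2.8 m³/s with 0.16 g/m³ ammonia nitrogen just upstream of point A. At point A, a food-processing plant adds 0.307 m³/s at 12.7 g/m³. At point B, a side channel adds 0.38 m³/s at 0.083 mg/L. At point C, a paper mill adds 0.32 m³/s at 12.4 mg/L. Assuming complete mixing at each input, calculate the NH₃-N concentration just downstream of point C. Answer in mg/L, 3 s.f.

2.19 mg/L

After input A: C = (2.8·0.16 + 0.307·12.7) / 3.107 = 1.399 mg/L.
After input B: C = (3.107·1.399 + 0.38·0.083) / 3.487 = 1.256 mg/L.
After input C: C = (3.487·1.256 + 0.32·12.4) / 3.807 = 2.192 mg/L.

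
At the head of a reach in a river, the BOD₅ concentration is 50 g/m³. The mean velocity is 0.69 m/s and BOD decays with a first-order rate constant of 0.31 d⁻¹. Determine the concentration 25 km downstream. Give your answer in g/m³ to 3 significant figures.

Travel time t = 25 km / 0.69 m/s = 2.5e+04/0.69 = 3.623e+04 s = 0.4194 d.
First-order decay: C = 50·exp(−0.31·0.4194) = 50·0.8781 = 43.9 g/m³.

43.9 g/m³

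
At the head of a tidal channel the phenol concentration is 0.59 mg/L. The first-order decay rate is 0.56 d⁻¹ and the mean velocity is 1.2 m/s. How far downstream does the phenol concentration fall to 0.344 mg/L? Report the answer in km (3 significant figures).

From C = C₀·e^(−kt), t = ln(C₀/C)/k = ln(0.59/0.344)/0.56 = 0.5395/0.56 = 0.9634 d.
Distance = v·t = 1.2 m/s × 8.323e+04 s = 9.988e+04 m = 99.88 km.

99.9 km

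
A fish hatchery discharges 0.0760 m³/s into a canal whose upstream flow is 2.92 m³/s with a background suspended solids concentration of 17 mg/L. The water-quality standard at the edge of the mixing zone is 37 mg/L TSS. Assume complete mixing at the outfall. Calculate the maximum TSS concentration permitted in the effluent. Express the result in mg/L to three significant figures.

Mass balance: 37·2.996 = 0.076·Cₑ + 2.92·17.
Cₑ = (110.9 − 49.64) / 0.076 = 805.4 mg/L.

805 mg/L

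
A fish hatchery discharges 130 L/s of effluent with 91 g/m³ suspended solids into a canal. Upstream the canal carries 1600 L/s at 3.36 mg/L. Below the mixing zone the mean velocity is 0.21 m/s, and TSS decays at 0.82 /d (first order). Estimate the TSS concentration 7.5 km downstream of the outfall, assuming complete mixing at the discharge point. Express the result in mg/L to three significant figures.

7.09 mg/L

130 L/s = 0.13 m³/s.
1600 L/s = 1.6 m³/s.
After complete mixing, C₀ = (0.13·91 + 1.6·3.36) / 1.73 = 9.946 mg/L.
Travel time t = 7500 m / 0.21 m/s = 3.571e+04 s = 0.4134 d.
C = 9.946·exp(−0.82·0.4134) = 9.946·0.7125 = 7.086 mg/L.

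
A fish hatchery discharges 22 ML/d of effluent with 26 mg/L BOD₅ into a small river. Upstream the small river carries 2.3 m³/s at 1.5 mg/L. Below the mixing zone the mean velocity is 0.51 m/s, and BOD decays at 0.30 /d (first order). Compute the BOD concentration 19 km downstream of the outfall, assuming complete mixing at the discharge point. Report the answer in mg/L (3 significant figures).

3.46 mg/L

22 ML/d = 0.2546 m³/s.
After complete mixing, C₀ = (0.2546·26 + 2.3·1.5) / 2.555 = 3.942 mg/L.
Travel time t = 1.9e+04 m / 0.51 m/s = 3.725e+04 s = 0.4312 d.
C = 3.942·exp(−0.30·0.4312) = 3.942·0.8787 = 3.464 mg/L.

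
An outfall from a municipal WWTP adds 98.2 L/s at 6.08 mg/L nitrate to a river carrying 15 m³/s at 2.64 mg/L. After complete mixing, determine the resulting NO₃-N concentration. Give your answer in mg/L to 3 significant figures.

2.66 mg/L

98.2 L/s = 0.0982 m³/s.
Conservation of mass across the mixing zone: C = (0.0982·6.08 + 15·2.64) / (0.0982 + 15) = 40.2/15.1 = 2.662 mg/L.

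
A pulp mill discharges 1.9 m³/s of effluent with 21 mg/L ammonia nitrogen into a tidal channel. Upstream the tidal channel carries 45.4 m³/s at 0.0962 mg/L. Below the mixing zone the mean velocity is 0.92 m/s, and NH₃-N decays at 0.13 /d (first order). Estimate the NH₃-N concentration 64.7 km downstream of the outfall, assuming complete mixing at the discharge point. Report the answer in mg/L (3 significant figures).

0.842 mg/L

After complete mixing, C₀ = (1.9·21 + 45.4·0.0962) / 47.3 = 0.9359 mg/L.
Travel time t = 6.47e+04 m / 0.92 m/s = 7.033e+04 s = 0.814 d.
C = 0.9359·exp(−0.13·0.814) = 0.9359·0.8996 = 0.8419 mg/L.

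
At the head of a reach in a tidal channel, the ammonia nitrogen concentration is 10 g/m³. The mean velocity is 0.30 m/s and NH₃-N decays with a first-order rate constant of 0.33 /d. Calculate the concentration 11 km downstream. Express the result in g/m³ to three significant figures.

8.69 g/m³

Travel time t = 11 km / 0.30 m/s = 1.1e+04/0.30 = 3.667e+04 s = 0.4244 d.
First-order decay: C = 10·exp(−0.33·0.4244) = 10·0.8693 = 8.693 g/m³.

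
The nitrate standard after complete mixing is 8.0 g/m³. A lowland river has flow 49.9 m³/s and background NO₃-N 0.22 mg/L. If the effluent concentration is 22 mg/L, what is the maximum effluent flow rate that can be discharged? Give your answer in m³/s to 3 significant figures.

27.7 m³/s

Mass balance at complete mixing: C_std·(Q_w + Q_r) = Q_w·C_e + Q_r·C_b.
Rearranging, Q_w = Q_r·(C_std − C_b)/(C_e − C_std) = 49.9·(8 − 0.22) / (22 − 8) = 27.73 m³/s.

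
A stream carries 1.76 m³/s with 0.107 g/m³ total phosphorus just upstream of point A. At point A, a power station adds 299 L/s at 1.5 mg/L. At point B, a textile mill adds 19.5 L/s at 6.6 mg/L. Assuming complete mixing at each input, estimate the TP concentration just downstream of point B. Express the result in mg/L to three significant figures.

299 L/s = 0.299 m³/s.
After input A: C = (1.76·0.107 + 0.299·1.5) / 2.059 = 0.3093 mg/L.
19.5 L/s = 0.0195 m³/s.
After input B: C = (2.059·0.3093 + 0.0195·6.6) / 2.079 = 0.3683 mg/L.

0.368 mg/L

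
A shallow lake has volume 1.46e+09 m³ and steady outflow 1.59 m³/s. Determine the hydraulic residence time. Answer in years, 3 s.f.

29.1 yr

Q = 1.59 m³/s × 3.156e+07 s/yr = 5.018e+07 m³/yr.
Hydraulic residence time τ = V/Q = 1.46e+09/5.018e+07 = 29.1 yr.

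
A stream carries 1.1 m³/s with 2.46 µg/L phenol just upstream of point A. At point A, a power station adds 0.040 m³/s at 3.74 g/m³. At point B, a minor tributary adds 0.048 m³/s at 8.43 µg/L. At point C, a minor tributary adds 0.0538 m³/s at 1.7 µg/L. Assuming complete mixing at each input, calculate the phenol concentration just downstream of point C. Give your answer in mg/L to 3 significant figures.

0.123 mg/L

2.46 µg/L = 0.00246 mg/L.
After input A: C = (1.1·0.00246 + 0.04·3.74) / 1.14 = 0.1336 mg/L.
8.43 µg/L = 0.00843 mg/L.
After input B: C = (1.14·0.1336 + 0.048·0.00843) / 1.188 = 0.1285 mg/L.
1.7 µg/L = 0.0017 mg/L.
After input C: C = (1.188·0.1285 + 0.0538·0.0017) / 1.242 = 0.123 mg/L.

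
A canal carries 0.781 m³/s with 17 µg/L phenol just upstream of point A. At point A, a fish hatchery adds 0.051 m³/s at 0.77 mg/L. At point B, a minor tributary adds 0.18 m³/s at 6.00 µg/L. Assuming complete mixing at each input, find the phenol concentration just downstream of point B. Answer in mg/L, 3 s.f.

17 µg/L = 0.017 mg/L.
After input A: C = (0.781·0.017 + 0.051·0.77) / 0.832 = 0.06316 mg/L.
6.00 µg/L = 0.006 mg/L.
After input B: C = (0.832·0.06316 + 0.18·0.006) / 1.012 = 0.05299 mg/L.

0.0530 mg/L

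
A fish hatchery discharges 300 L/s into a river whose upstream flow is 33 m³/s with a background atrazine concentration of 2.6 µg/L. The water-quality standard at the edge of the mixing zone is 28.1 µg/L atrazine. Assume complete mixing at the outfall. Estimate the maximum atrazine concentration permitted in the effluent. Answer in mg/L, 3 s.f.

300 L/s = 0.3 m³/s.
2.6 µg/L = 0.0026 mg/L.
28.1 µg/L = 0.0281 mg/L.
Mass balance: 0.0281·33.3 = 0.3·Cₑ + 33·0.0026.
Cₑ = (0.9357 − 0.0858) / 0.3 = 2.833 mg/L.

2.83 mg/L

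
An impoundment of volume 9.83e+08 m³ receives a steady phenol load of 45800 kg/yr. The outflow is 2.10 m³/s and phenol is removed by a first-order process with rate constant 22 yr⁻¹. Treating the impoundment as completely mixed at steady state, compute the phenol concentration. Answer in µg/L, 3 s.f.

2.11 µg/L

Outflow Q = 2.10 m³/s × 3.156e+07 s/yr = 6.627e+07 m³/yr.
Steady-state CSTR mass balance: W = Q·C + k·V·C, so C = W/(Q + kV).
Q + kV = 6.627e+07 + 22·9.83e+08 = 2.169e+10 m³/yr.
C = 45800/2.169e+10 = 2.111e-06 kg/m³ = 0.002111 mg/L = 2.111 µg/L.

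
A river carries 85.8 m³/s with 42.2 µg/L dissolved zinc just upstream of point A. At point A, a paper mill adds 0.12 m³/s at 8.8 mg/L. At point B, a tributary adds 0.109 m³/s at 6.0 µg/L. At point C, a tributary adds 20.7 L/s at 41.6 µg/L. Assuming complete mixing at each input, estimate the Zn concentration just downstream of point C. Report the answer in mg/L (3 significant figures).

0.0544 mg/L

42.2 µg/L = 0.0422 mg/L.
After input A: C = (85.8·0.0422 + 0.12·8.8) / 85.92 = 0.05443 mg/L.
6.0 µg/L = 0.006 mg/L.
After input B: C = (85.92·0.05443 + 0.109·0.006) / 86.03 = 0.05437 mg/L.
20.7 L/s = 0.0207 m³/s.
41.6 µg/L = 0.0416 mg/L.
After input C: C = (86.03·0.05437 + 0.0207·0.0416) / 86.05 = 0.05437 mg/L.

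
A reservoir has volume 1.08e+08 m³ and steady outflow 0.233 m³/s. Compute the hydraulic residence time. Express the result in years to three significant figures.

14.7 yr

Q = 0.233 m³/s × 3.156e+07 s/yr = 7.353e+06 m³/yr.
Hydraulic residence time τ = V/Q = 1.08e+08/7.353e+06 = 14.69 yr.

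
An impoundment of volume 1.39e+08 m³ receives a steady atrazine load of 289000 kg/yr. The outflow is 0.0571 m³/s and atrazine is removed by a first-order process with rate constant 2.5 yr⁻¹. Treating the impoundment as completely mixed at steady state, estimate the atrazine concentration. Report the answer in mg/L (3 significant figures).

Outflow Q = 0.0571 m³/s × 3.156e+07 s/yr = 1.802e+06 m³/yr.
Steady-state CSTR mass balance: W = Q·C + k·V·C, so C = W/(Q + kV).
Q + kV = 1.802e+06 + 2.5·1.39e+08 = 3.493e+08 m³/yr.
C = 289000/3.493e+08 = 0.0008274 kg/m³ = 0.8274 mg/L.

0.827 mg/L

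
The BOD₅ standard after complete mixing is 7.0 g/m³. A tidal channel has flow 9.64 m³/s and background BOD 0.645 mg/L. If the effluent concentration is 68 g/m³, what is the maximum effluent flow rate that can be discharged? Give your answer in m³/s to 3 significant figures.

1.00 m³/s

Mass balance at complete mixing: C_std·(Q_w + Q_r) = Q_w·C_e + Q_r·C_b.
Rearranging, Q_w = Q_r·(C_std − C_b)/(C_e − C_std) = 9.64·(7 − 0.645) / (68 − 7) = 1.004 m³/s.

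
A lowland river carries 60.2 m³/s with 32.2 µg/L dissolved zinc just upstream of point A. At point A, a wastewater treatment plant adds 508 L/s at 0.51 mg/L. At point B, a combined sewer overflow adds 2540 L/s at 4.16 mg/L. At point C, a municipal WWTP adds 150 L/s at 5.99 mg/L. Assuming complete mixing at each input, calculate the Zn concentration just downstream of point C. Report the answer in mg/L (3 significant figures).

32.2 µg/L = 0.0322 mg/L.
508 L/s = 0.508 m³/s.
After input A: C = (60.2·0.0322 + 0.508·0.51) / 60.71 = 0.0362 mg/L.
2540 L/s = 2.54 m³/s.
After input B: C = (60.71·0.0362 + 2.54·4.16) / 63.25 = 0.2018 mg/L.
150 L/s = 0.15 m³/s.
After input C: C = (63.25·0.2018 + 0.15·5.99) / 63.4 = 0.2155 mg/L.

0.216 mg/L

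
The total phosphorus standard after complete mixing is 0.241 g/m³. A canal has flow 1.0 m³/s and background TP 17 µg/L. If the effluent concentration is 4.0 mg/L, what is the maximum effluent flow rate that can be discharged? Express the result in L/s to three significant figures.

17 µg/L = 0.017 mg/L.
Mass balance at complete mixing: C_std·(Q_w + Q_r) = Q_w·C_e + Q_r·C_b.
Rearranging, Q_w = Q_r·(C_std − C_b)/(C_e − C_std) = 1.0·(0.241 − 0.017) / (4 − 0.241) = 0.05959 m³/s.
= 59.59 L/s.

59.6 L/s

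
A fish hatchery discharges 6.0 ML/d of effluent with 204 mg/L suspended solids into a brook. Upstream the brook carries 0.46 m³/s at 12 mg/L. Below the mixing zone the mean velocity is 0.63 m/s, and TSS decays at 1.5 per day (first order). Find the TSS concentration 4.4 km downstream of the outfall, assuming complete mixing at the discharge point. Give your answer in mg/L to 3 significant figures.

32.9 mg/L

6.0 ML/d = 0.06944 m³/s.
After complete mixing, C₀ = (0.06944·204 + 0.46·12) / 0.5294 = 37.18 mg/L.
Travel time t = 4400 m / 0.63 m/s = 6984 s = 0.08083 d.
C = 37.18·exp(−1.5·0.08083) = 37.18·0.8858 = 32.94 mg/L.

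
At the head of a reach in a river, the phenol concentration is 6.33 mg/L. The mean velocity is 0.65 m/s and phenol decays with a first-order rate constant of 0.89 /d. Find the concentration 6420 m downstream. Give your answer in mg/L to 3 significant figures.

Travel time t = 6420 m / 0.65 m/s = 6420/0.65 = 9877 s = 0.1143 d.
First-order decay: C = 6.33·exp(−0.89·0.1143) = 6.33·0.9033 = 5.718 mg/L.

5.72 mg/L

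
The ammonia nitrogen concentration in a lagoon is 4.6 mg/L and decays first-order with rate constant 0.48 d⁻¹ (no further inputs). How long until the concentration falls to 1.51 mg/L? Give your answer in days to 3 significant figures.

t = ln(C₀/C)/k = ln(4.6/1.51)/0.48 = 1.114/0.48 = 2.321 d.

2.32 d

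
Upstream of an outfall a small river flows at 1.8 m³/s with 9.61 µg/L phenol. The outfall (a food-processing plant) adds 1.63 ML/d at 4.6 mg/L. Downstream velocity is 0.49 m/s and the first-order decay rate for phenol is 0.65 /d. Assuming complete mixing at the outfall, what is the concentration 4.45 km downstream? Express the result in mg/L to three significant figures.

0.0534 mg/L

1.63 ML/d = 0.01887 m³/s.
9.61 µg/L = 0.00961 mg/L.
After complete mixing, C₀ = (0.01887·4.6 + 1.8·0.00961) / 1.819 = 0.05722 mg/L.
Travel time t = 4450 m / 0.49 m/s = 9082 s = 0.1051 d.
C = 0.05722·exp(−0.65·0.1051) = 0.05722·0.934 = 0.05344 mg/L.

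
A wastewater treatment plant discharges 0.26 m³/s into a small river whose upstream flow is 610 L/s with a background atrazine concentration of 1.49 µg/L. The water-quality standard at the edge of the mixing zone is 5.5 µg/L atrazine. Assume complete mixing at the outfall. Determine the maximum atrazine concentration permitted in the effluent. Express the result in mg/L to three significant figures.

0.0149 mg/L

610 L/s = 0.61 m³/s.
1.49 µg/L = 0.00149 mg/L.
5.5 µg/L = 0.0055 mg/L.
Mass balance: 0.0055·0.87 = 0.26·Cₑ + 0.61·0.00149.
Cₑ = (0.004785 − 0.0009089) / 0.26 = 0.01491 mg/L.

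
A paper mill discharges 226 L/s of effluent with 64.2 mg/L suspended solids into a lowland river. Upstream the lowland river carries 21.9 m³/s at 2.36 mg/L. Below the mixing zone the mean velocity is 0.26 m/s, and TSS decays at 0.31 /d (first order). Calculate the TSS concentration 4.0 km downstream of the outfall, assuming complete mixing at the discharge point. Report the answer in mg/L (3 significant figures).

2.83 mg/L

226 L/s = 0.226 m³/s.
After complete mixing, C₀ = (0.226·64.2 + 21.9·2.36) / 22.13 = 2.992 mg/L.
Travel time t = 4000 m / 0.26 m/s = 1.538e+04 s = 0.1781 d.
C = 2.992·exp(−0.31·0.1781) = 2.992·0.9463 = 2.831 mg/L.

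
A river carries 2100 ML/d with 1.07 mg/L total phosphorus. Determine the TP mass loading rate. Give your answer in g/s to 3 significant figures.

2100 ML/d = 24.31 m³/s.
Mass flux = Q·C = 24.31 m³/s × 1.07 g/m³ = 26.01 g/s.

26.0 g/s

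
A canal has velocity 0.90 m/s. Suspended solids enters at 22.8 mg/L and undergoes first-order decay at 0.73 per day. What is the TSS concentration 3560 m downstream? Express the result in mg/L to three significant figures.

Travel time t = 3560 m / 0.90 m/s = 3560/0.90 = 3956 s = 0.04578 d.
First-order decay: C = 22.8·exp(−0.73·0.04578) = 22.8·0.9671 = 22.05 mg/L.

22.1 mg/L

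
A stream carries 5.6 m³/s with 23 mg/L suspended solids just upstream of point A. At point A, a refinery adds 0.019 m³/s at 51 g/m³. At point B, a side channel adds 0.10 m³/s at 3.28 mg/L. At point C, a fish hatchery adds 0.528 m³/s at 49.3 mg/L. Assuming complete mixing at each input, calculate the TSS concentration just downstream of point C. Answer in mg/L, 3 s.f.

25.0 mg/L

After input A: C = (5.6·23 + 0.019·51) / 5.619 = 23.09 mg/L.
After input B: C = (5.619·23.09 + 0.1·3.28) / 5.719 = 22.75 mg/L.
After input C: C = (5.719·22.75 + 0.528·49.3) / 6.247 = 24.99 mg/L.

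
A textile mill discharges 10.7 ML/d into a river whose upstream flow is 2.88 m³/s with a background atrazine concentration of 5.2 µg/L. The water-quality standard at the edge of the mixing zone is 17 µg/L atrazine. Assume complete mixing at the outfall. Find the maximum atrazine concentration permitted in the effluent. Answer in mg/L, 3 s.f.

10.7 ML/d = 0.1238 m³/s.
5.2 µg/L = 0.0052 mg/L.
17 µg/L = 0.017 mg/L.
Mass balance: 0.017·3.004 = 0.1238·Cₑ + 2.88·0.0052.
Cₑ = (0.05107 − 0.01498) / 0.1238 = 0.2914 mg/L.

0.291 mg/L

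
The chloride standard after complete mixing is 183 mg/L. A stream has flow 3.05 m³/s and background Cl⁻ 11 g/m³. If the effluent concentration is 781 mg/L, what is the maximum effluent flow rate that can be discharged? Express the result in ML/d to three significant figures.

75.8 ML/d

Mass balance at complete mixing: C_std·(Q_w + Q_r) = Q_w·C_e + Q_r·C_b.
Rearranging, Q_w = Q_r·(C_std − C_b)/(C_e − C_std) = 3.05·(183 − 11) / (781 − 183) = 0.8773 m³/s.
= 75.8 ML/d.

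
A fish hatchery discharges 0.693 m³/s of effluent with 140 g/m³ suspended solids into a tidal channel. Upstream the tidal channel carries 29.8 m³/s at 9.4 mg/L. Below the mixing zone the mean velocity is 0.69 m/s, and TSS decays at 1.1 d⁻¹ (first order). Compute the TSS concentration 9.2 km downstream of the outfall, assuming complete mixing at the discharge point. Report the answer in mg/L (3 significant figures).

After complete mixing, C₀ = (0.693·140 + 29.8·9.4) / 30.49 = 12.37 mg/L.
Travel time t = 9200 m / 0.69 m/s = 1.333e+04 s = 0.1543 d.
C = 12.37·exp(−1.1·0.1543) = 12.37·0.8439 = 10.44 mg/L.

10.4 mg/L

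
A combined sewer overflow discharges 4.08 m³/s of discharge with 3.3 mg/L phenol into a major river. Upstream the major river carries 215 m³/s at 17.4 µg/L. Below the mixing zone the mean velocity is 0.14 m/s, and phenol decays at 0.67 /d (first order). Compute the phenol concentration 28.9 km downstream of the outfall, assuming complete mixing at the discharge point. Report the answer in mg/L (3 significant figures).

17.4 µg/L = 0.0174 mg/L.
After complete mixing, C₀ = (4.08·3.3 + 215·0.0174) / 219.1 = 0.07853 mg/L.
Travel time t = 2.89e+04 m / 0.14 m/s = 2.064e+05 s = 2.389 d.
C = 0.07853·exp(−0.67·2.389) = 0.07853·0.2017 = 0.01584 mg/L.

0.0158 mg/L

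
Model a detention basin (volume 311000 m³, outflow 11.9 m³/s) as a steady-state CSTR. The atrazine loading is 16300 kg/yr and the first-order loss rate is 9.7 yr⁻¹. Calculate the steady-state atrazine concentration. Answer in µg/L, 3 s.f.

43.1 µg/L

Outflow Q = 11.9 m³/s × 3.156e+07 s/yr = 3.755e+08 m³/yr.
Steady-state CSTR mass balance: W = Q·C + k·V·C, so C = W/(Q + kV).
Q + kV = 3.755e+08 + 9.7·311000 = 3.786e+08 m³/yr.
C = 16300/3.786e+08 = 4.306e-05 kg/m³ = 0.04306 mg/L = 43.06 µg/L.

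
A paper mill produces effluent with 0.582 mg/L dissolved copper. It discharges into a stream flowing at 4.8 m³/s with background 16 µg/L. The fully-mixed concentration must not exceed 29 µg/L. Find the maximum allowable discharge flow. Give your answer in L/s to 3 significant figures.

16 µg/L = 0.016 mg/L.
29 µg/L = 0.029 mg/L.
Mass balance at complete mixing: C_std·(Q_w + Q_r) = Q_w·C_e + Q_r·C_b.
Rearranging, Q_w = Q_r·(C_std − C_b)/(C_e − C_std) = 4.8·(0.029 − 0.016) / (0.582 − 0.029) = 0.1128 m³/s.
= 112.8 L/s.

113 L/s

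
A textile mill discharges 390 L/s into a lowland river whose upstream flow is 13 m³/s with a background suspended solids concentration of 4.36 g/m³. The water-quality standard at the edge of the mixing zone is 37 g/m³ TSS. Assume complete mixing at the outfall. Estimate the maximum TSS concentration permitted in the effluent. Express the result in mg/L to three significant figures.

1120 mg/L

390 L/s = 0.39 m³/s.
Mass balance: 37·13.39 = 0.39·Cₑ + 13·4.36.
Cₑ = (495.4 − 56.68) / 0.39 = 1125 mg/L.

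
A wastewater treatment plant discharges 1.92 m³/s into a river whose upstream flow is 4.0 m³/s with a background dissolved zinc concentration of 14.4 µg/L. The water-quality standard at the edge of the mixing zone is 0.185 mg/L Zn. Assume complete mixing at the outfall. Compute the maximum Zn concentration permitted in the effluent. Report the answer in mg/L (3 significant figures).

0.540 mg/L

14.4 µg/L = 0.0144 mg/L.
Mass balance: 0.185·5.92 = 1.92·Cₑ + 4·0.0144.
Cₑ = (1.095 − 0.0576) / 1.92 = 0.5404 mg/L.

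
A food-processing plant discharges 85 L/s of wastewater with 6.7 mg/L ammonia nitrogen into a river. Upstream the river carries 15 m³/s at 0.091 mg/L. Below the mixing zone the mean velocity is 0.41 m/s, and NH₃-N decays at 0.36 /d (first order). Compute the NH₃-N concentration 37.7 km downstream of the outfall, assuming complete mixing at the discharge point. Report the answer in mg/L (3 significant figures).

85 L/s = 0.085 m³/s.
After complete mixing, C₀ = (0.085·6.7 + 15·0.091) / 15.09 = 0.1282 mg/L.
Travel time t = 3.77e+04 m / 0.41 m/s = 9.195e+04 s = 1.064 d.
C = 0.1282·exp(−0.36·1.064) = 0.1282·0.6817 = 0.08742 mg/L.

0.0874 mg/L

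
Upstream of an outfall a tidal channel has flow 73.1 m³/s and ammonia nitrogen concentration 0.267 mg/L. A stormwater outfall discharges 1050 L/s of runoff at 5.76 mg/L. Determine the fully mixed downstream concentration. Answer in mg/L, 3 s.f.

0.345 mg/L

1050 L/s = 1.05 m³/s.
Conservation of mass across the mixing zone: C = (1.05·5.76 + 73.1·0.267) / (1.05 + 73.1) = 25.57/74.15 = 0.3448 mg/L.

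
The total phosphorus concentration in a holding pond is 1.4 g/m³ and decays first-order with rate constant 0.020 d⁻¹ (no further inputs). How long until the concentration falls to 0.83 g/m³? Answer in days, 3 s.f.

26.1 d

t = ln(C₀/C)/k = ln(1.4/0.83)/0.020 = 0.5228/0.020 = 26.14 d.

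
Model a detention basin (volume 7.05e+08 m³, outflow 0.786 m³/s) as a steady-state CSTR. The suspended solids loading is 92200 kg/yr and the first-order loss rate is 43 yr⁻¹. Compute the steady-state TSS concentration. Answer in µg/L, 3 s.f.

3.04 µg/L

Outflow Q = 0.786 m³/s × 3.156e+07 s/yr = 2.48e+07 m³/yr.
Steady-state CSTR mass balance: W = Q·C + k·V·C, so C = W/(Q + kV).
Q + kV = 2.48e+07 + 43·7.05e+08 = 3.034e+10 m³/yr.
C = 92200/3.034e+10 = 3.039e-06 kg/m³ = 0.003039 mg/L = 3.039 µg/L.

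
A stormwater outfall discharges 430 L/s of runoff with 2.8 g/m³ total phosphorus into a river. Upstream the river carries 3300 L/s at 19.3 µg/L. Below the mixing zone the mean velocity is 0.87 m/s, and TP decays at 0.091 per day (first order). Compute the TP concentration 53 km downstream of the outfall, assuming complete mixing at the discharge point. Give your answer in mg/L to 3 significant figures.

0.319 mg/L

430 L/s = 0.43 m³/s.
3300 L/s = 3.3 m³/s.
19.3 µg/L = 0.0193 mg/L.
After complete mixing, C₀ = (0.43·2.8 + 3.3·0.0193) / 3.73 = 0.3399 mg/L.
Travel time t = 5.3e+04 m / 0.87 m/s = 6.092e+04 s = 0.7051 d.
C = 0.3399·exp(−0.091·0.7051) = 0.3399·0.9379 = 0.3187 mg/L.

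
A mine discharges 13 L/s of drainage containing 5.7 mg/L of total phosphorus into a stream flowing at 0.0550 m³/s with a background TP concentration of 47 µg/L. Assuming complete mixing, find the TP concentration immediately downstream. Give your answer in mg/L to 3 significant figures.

1.13 mg/L

13 L/s = 0.013 m³/s.
47 µg/L = 0.047 mg/L.
Conservation of mass across the mixing zone: C = (0.013·5.7 + 0.055·0.047) / (0.013 + 0.055) = 0.07669/0.068 = 1.128 mg/L.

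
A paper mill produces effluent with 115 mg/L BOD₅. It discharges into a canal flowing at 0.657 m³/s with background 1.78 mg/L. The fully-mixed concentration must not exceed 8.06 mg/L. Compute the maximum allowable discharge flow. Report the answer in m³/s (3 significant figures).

Mass balance at complete mixing: C_std·(Q_w + Q_r) = Q_w·C_e + Q_r·C_b.
Rearranging, Q_w = Q_r·(C_std − C_b)/(C_e − C_std) = 0.657·(8.06 − 1.78) / (115 − 8.06) = 0.03858 m³/s.

0.0386 m³/s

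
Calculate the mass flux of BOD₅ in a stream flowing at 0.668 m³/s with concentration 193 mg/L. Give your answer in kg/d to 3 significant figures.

11100 kg/d

Mass flux = Q·C = 0.668 m³/s × 193 g/m³ = 128.9 g/s.
= 128.9 g/s × 86.4 = 1.114e+04 kg/d.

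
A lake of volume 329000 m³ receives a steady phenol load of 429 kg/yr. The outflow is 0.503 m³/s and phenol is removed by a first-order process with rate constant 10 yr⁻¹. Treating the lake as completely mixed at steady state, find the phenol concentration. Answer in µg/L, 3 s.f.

Outflow Q = 0.503 m³/s × 3.156e+07 s/yr = 1.587e+07 m³/yr.
Steady-state CSTR mass balance: W = Q·C + k·V·C, so C = W/(Q + kV).
Q + kV = 1.587e+07 + 10·329000 = 1.916e+07 m³/yr.
C = 429/1.916e+07 = 2.239e-05 kg/m³ = 0.02239 mg/L = 22.39 µg/L.

22.4 µg/L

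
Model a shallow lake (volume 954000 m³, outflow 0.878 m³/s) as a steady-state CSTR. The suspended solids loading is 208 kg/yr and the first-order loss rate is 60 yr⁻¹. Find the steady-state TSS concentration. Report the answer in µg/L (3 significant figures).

Outflow Q = 0.878 m³/s × 3.156e+07 s/yr = 2.771e+07 m³/yr.
Steady-state CSTR mass balance: W = Q·C + k·V·C, so C = W/(Q + kV).
Q + kV = 2.771e+07 + 60·954000 = 8.495e+07 m³/yr.
C = 208/8.495e+07 = 2.449e-06 kg/m³ = 0.002449 mg/L = 2.449 µg/L.

2.45 µg/L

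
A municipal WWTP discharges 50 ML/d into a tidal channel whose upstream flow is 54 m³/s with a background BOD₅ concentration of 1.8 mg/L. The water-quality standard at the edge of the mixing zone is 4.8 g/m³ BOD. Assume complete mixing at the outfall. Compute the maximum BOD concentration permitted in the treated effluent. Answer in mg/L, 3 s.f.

285 mg/L

50 ML/d = 0.5787 m³/s.
Mass balance: 4.8·54.58 = 0.5787·Cₑ + 54·1.8.
Cₑ = (262 − 97.2) / 0.5787 = 284.7 mg/L.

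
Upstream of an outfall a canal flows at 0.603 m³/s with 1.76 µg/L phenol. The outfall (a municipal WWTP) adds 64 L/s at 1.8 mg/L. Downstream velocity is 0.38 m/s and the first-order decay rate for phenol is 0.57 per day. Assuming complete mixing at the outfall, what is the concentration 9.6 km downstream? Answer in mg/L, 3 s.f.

0.148 mg/L

64 L/s = 0.064 m³/s.
1.76 µg/L = 0.00176 mg/L.
After complete mixing, C₀ = (0.064·1.8 + 0.603·0.00176) / 0.667 = 0.1743 mg/L.
Travel time t = 9600 m / 0.38 m/s = 2.526e+04 s = 0.2924 d.
C = 0.1743·exp(−0.57·0.2924) = 0.1743·0.8465 = 0.1475 mg/L.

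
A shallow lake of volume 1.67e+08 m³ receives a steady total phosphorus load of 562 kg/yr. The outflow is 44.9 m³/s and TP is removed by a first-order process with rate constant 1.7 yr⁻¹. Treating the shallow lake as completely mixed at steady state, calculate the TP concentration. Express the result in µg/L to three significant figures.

0.330 µg/L

Outflow Q = 44.9 m³/s × 3.156e+07 s/yr = 1.417e+09 m³/yr.
Steady-state CSTR mass balance: W = Q·C + k·V·C, so C = W/(Q + kV).
Q + kV = 1.417e+09 + 1.7·1.67e+08 = 1.701e+09 m³/yr.
C = 562/1.701e+09 = 3.304e-07 kg/m³ = 0.0003304 mg/L = 0.3304 µg/L.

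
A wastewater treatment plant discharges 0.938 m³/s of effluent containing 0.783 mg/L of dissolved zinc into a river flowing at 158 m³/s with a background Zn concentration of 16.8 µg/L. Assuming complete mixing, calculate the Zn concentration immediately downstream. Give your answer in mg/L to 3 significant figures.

16.8 µg/L = 0.0168 mg/L.
Conservation of mass across the mixing zone: C = (0.938·0.783 + 158·0.0168) / (0.938 + 158) = 3.389/158.9 = 0.02132 mg/L.

0.0213 mg/L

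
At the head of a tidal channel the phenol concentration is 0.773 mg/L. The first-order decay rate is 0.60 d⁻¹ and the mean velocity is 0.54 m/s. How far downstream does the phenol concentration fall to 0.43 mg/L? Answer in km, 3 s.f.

From C = C₀·e^(−kt), t = ln(C₀/C)/k = ln(0.773/0.43)/0.60 = 0.5865/0.60 = 0.9775 d.
Distance = v·t = 0.54 m/s × 8.446e+04 s = 4.561e+04 m = 45.61 km.

45.6 km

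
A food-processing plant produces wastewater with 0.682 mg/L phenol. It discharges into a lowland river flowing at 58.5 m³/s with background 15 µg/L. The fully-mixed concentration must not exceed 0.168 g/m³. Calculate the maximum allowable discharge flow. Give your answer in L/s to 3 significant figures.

15 µg/L = 0.015 mg/L.
Mass balance at complete mixing: C_std·(Q_w + Q_r) = Q_w·C_e + Q_r·C_b.
Rearranging, Q_w = Q_r·(C_std − C_b)/(C_e − C_std) = 58.5·(0.168 − 0.015) / (0.682 − 0.168) = 17.41 m³/s.
= 1.741e+04 L/s.

17400 L/s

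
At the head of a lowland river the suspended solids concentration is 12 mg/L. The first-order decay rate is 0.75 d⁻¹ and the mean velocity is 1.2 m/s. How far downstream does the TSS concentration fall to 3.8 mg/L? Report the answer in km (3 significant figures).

159 km

From C = C₀·e^(−kt), t = ln(C₀/C)/k = ln(12/3.8)/0.75 = 1.15/0.75 = 1.533 d.
Distance = v·t = 1.2 m/s × 1.325e+05 s = 1.59e+05 m = 159 km.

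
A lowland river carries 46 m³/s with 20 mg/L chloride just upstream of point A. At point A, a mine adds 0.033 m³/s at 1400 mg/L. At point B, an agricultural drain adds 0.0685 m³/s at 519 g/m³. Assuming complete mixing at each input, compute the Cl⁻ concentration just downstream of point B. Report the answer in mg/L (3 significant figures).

21.7 mg/L

After input A: C = (46·20 + 0.033·1400) / 46.03 = 20.99 mg/L.
After input B: C = (46.03·20.99 + 0.0685·519) / 46.1 = 21.73 mg/L.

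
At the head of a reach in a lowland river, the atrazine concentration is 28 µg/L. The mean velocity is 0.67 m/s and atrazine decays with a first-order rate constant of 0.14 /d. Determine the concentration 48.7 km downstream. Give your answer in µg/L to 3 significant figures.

24.9 µg/L

Travel time t = 48.7 km / 0.67 m/s = 4.87e+04/0.67 = 7.269e+04 s = 0.8413 d.
First-order decay: C = 28·exp(−0.14·0.8413) = 28·0.8889 = 24.89 µg/L.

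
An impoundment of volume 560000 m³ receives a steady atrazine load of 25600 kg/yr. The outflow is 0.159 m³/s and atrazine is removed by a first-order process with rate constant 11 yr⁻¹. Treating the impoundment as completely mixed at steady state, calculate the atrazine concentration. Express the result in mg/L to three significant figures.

Outflow Q = 0.159 m³/s × 3.156e+07 s/yr = 5.018e+06 m³/yr.
Steady-state CSTR mass balance: W = Q·C + k·V·C, so C = W/(Q + kV).
Q + kV = 5.018e+06 + 11·560000 = 1.118e+07 m³/yr.
C = 25600/1.118e+07 = 0.00229 kg/m³ = 2.29 mg/L.

2.29 mg/L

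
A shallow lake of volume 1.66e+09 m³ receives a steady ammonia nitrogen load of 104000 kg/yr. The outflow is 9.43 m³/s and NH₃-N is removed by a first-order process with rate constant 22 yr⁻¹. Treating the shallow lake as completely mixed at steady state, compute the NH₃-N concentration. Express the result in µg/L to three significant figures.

Outflow Q = 9.43 m³/s × 3.156e+07 s/yr = 2.976e+08 m³/yr.
Steady-state CSTR mass balance: W = Q·C + k·V·C, so C = W/(Q + kV).
Q + kV = 2.976e+08 + 22·1.66e+09 = 3.682e+10 m³/yr.
C = 104000/3.682e+10 = 2.825e-06 kg/m³ = 0.002825 mg/L = 2.825 µg/L.

2.82 µg/L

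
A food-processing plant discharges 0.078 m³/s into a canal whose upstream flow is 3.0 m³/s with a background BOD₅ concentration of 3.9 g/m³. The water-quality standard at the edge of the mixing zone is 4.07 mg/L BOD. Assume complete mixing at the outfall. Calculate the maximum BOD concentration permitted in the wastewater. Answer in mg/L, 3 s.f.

Mass balance: 4.07·3.078 = 0.078·Cₑ + 3·3.9.
Cₑ = (12.53 − 11.7) / 0.078 = 10.61 mg/L.

10.6 mg/L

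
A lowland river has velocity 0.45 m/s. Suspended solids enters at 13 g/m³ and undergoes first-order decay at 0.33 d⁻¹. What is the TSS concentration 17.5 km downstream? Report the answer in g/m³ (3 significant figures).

Travel time t = 17.5 km / 0.45 m/s = 1.75e+04/0.45 = 3.889e+04 s = 0.4501 d.
First-order decay: C = 13·exp(−0.33·0.4501) = 13·0.862 = 11.21 g/m³.

11.2 g/m³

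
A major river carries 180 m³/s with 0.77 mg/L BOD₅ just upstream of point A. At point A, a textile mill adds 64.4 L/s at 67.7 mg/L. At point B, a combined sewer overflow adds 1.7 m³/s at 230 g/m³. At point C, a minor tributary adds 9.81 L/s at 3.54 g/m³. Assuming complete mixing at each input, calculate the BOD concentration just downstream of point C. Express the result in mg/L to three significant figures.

64.4 L/s = 0.0644 m³/s.
After input A: C = (180·0.77 + 0.0644·67.7) / 180.1 = 0.7939 mg/L.
After input B: C = (180.1·0.7939 + 1.7·230) / 181.8 = 2.938 mg/L.
9.81 L/s = 0.00981 m³/s.
After input C: C = (181.8·2.938 + 0.00981·3.54) / 181.8 = 2.938 mg/L.

2.94 mg/L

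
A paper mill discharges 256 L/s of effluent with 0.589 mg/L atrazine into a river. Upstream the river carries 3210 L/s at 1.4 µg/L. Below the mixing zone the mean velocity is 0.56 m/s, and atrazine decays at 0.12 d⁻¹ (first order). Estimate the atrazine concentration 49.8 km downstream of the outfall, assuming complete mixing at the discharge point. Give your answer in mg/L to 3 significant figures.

256 L/s = 0.256 m³/s.
3210 L/s = 3.21 m³/s.
1.4 µg/L = 0.0014 mg/L.
After complete mixing, C₀ = (0.256·0.589 + 3.21·0.0014) / 3.466 = 0.0448 mg/L.
Travel time t = 4.98e+04 m / 0.56 m/s = 8.893e+04 s = 1.029 d.
C = 0.0448·exp(−0.12·1.029) = 0.0448·0.8838 = 0.0396 mg/L.

0.0396 mg/L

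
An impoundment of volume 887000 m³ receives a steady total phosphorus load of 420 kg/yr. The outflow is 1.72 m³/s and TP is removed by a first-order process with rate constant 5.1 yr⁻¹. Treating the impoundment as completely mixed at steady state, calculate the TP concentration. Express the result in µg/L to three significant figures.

Outflow Q = 1.72 m³/s × 3.156e+07 s/yr = 5.428e+07 m³/yr.
Steady-state CSTR mass balance: W = Q·C + k·V·C, so C = W/(Q + kV).
Q + kV = 5.428e+07 + 5.1·887000 = 5.88e+07 m³/yr.
C = 420/5.88e+07 = 7.143e-06 kg/m³ = 0.007143 mg/L = 7.143 µg/L.

7.14 µg/L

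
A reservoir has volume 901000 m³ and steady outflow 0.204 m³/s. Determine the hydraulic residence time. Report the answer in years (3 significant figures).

Q = 0.204 m³/s × 3.156e+07 s/yr = 6.438e+06 m³/yr.
Hydraulic residence time τ = V/Q = 901000/6.438e+06 = 0.14 yr.

0.140 yr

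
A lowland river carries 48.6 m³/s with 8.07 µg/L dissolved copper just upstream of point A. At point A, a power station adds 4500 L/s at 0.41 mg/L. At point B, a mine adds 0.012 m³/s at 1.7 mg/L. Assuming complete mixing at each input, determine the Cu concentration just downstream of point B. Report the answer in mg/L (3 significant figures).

8.07 µg/L = 0.00807 mg/L.
4500 L/s = 4.5 m³/s.
After input A: C = (48.6·0.00807 + 4.5·0.41) / 53.1 = 0.04213 mg/L.
After input B: C = (53.1·0.04213 + 0.012·1.7) / 53.11 = 0.04251 mg/L.

0.0425 mg/L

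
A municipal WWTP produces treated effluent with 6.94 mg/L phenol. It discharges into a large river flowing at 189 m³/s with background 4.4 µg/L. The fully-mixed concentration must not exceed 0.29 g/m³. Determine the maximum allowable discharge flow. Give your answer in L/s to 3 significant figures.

4.4 µg/L = 0.0044 mg/L.
Mass balance at complete mixing: C_std·(Q_w + Q_r) = Q_w·C_e + Q_r·C_b.
Rearranging, Q_w = Q_r·(C_std − C_b)/(C_e − C_std) = 189·(0.29 − 0.0044) / (6.94 − 0.29) = 8.117 m³/s.
= 8117 L/s.

8120 L/s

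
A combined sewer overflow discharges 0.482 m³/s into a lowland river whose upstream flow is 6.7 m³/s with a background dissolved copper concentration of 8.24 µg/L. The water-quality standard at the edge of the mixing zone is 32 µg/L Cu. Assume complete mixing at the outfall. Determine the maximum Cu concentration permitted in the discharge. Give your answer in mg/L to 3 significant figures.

8.24 µg/L = 0.00824 mg/L.
32 µg/L = 0.032 mg/L.
Mass balance: 0.032·7.182 = 0.482·Cₑ + 6.7·0.00824.
Cₑ = (0.2298 − 0.05521) / 0.482 = 0.3623 mg/L.

0.362 mg/L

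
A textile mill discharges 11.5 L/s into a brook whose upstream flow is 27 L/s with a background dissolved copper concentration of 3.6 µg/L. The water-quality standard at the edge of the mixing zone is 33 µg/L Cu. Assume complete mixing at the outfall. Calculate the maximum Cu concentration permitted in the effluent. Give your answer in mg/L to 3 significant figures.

11.5 L/s = 0.0115 m³/s.
27 L/s = 0.027 m³/s.
3.6 µg/L = 0.0036 mg/L.
33 µg/L = 0.033 mg/L.
Mass balance: 0.033·0.0385 = 0.0115·Cₑ + 0.027·0.0036.
Cₑ = (0.001271 − 9.72e-05) / 0.0115 = 0.102 mg/L.

0.102 mg/L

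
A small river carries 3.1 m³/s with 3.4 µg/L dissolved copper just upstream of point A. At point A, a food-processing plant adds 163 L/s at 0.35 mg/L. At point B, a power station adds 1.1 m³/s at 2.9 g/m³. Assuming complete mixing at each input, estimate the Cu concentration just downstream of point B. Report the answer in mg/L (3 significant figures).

3.4 µg/L = 0.0034 mg/L.
163 L/s = 0.163 m³/s.
After input A: C = (3.1·0.0034 + 0.163·0.35) / 3.263 = 0.02071 mg/L.
After input B: C = (3.263·0.02071 + 1.1·2.9) / 4.363 = 0.7466 mg/L.

0.747 mg/L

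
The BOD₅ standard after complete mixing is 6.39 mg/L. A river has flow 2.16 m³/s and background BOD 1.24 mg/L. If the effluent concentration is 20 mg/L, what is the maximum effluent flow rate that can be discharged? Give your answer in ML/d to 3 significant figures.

Mass balance at complete mixing: C_std·(Q_w + Q_r) = Q_w·C_e + Q_r·C_b.
Rearranging, Q_w = Q_r·(C_std − C_b)/(C_e − C_std) = 2.16·(6.39 − 1.24) / (20 − 6.39) = 0.8173 m³/s.
= 70.62 ML/d.

70.6 ML/d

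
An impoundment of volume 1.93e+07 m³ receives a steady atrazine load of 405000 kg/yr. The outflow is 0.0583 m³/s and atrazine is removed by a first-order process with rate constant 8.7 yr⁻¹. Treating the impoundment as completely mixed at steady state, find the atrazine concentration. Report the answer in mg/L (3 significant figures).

2.39 mg/L

Outflow Q = 0.0583 m³/s × 3.156e+07 s/yr = 1.84e+06 m³/yr.
Steady-state CSTR mass balance: W = Q·C + k·V·C, so C = W/(Q + kV).
Q + kV = 1.84e+06 + 8.7·1.93e+07 = 1.697e+08 m³/yr.
C = 405000/1.697e+08 = 0.002386 kg/m³ = 2.386 mg/L.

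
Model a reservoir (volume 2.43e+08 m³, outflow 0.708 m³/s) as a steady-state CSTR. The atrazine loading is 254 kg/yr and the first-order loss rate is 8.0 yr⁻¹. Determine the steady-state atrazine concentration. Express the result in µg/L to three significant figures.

0.129 µg/L

Outflow Q = 0.708 m³/s × 3.156e+07 s/yr = 2.234e+07 m³/yr.
Steady-state CSTR mass balance: W = Q·C + k·V·C, so C = W/(Q + kV).
Q + kV = 2.234e+07 + 8.0·2.43e+08 = 1.966e+09 m³/yr.
C = 254/1.966e+09 = 1.292e-07 kg/m³ = 0.0001292 mg/L = 0.1292 µg/L.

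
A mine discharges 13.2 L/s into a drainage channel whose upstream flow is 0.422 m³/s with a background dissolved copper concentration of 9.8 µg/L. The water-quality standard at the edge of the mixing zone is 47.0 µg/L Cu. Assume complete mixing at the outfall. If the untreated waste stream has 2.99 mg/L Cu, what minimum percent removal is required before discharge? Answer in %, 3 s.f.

58.7 %

13.2 L/s = 0.0132 m³/s.
9.8 µg/L = 0.0098 mg/L.
47.0 µg/L = 0.047 mg/L.
Mass balance: 0.047·0.4352 = 0.0132·Cₑ + 0.422·0.0098.
Cₑ = (0.02045 − 0.004136) / 0.0132 = 1.236 mg/L.
Required removal = 1 − 1.236/2.99 = 58.65 %.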